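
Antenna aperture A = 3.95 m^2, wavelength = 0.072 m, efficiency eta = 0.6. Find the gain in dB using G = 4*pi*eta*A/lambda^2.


G_linear = 4*pi*0.6*3.95/0.072^2 = 5745.04
G_dB = 10*log10(5745.04) = 37.6 dB

37.6 dB


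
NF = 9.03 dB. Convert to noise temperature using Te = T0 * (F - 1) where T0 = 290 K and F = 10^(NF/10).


NF_lin = 10^(9.03/10) = 7.998343
Te = 290 * (7.998343 - 1) = 2029.5 K

2029.5 K


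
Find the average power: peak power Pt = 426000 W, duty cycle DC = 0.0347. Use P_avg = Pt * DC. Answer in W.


P_avg = 426000 * 0.0347 = 14782.2 W

14782.2 W


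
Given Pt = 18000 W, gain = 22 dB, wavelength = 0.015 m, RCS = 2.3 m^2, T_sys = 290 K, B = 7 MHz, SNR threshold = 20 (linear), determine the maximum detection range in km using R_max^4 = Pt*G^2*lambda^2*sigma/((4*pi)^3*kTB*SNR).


G_lin = 10^(22/10) = 158.489319
R^4 = 18000 * 158.489319^2 * 0.015^2 * 2.3 / ((4*pi)^3 * 1.38e-23 * 290 * 7000000.0 * 20)
R^4 = 2.1045e14 m^4
R_max = (2.1045e14)^(1/4) = 3808.8 m = 3.8 km

3.8 km


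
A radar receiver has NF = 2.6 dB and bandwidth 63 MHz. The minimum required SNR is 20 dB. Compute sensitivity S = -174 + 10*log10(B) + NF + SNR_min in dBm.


10*log10(63000000.0) = 77.99
S = -174 + 77.99 + 2.6 + 20 = -73.4 dBm

-73.4 dBm


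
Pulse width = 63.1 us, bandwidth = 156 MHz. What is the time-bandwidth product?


TBP = 63.1 * 156 = 9843.6

9843.6


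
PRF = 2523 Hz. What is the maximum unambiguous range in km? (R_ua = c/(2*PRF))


R_ua = 3e8 / (2 * 2523) = 59453.0 m = 59.5 km

59.5 km


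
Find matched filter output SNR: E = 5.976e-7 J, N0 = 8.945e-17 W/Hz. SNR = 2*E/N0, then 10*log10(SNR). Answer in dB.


SNR_lin = 2 * 5.976e-7 / 8.945e-17 = 1.336e10
SNR_dB = 10*log10(1.336e10) = 101.3 dB

101.3 dB


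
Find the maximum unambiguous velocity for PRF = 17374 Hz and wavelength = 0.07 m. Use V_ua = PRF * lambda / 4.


V_ua = 17374 * 0.07 / 4 = 304.0 m/s

304.0 m/s


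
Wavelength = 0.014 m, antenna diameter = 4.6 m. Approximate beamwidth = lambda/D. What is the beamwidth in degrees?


BW_rad = 0.014 / 4.6 = 0.003043
BW_deg = 0.17 degrees

0.17 degrees


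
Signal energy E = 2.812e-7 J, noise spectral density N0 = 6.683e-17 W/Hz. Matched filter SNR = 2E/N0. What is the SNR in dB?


SNR_lin = 2 * 2.812e-7 / 6.683e-17 = 8.415e9
SNR_dB = 10*log10(8.415e9) = 99.3 dB

99.3 dB


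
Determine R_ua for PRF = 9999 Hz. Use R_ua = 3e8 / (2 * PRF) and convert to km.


R_ua = 3e8 / (2 * 9999) = 15001.5 m = 15.0 km

15.0 km


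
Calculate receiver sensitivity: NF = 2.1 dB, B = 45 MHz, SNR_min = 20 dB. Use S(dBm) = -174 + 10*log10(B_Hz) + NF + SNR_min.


10*log10(45000000.0) = 76.53
S = -174 + 76.53 + 2.1 + 20 = -75.4 dBm

-75.4 dBm


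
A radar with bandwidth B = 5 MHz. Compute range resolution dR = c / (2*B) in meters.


dR = 3e8 / (2 * 5000000.0) = 30.0 m

30.0 m


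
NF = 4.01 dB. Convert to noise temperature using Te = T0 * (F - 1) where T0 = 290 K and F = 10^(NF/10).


NF_lin = 10^(4.01/10) = 2.517677
Te = 290 * (2.517677 - 1) = 440.1 K

440.1 K


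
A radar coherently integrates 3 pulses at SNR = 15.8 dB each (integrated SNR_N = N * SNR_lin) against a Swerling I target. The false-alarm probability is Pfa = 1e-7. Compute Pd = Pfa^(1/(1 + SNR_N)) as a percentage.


SNR_lin = 10^(15.8/10) = 38.01894
SNR_N = 3 * 38.01894 = 114.05682
1/(1 + SNR_N) = 1/115.05682 = 0.0086914
Pd = (1e-7)^0.0086914 = 0.86928
Pd = 86.9%

86.9%


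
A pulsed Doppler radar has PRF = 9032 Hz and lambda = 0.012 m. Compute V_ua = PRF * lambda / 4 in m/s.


V_ua = 9032 * 0.012 / 4 = 27.1 m/s

27.1 m/s


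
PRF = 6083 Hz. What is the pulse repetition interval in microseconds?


PRI = 1/6083 = 0.0001643926 s = 164.4 us

164.4 us


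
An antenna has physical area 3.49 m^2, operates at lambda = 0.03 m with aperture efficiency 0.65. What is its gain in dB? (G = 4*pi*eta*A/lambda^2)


G_linear = 4*pi*0.65*3.49/0.03^2 = 31674.24
G_dB = 10*log10(31674.24) = 45.0 dB

45.0 dB


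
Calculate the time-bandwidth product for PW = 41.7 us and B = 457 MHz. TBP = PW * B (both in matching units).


TBP = 41.7 * 457 = 19056.9

19056.9


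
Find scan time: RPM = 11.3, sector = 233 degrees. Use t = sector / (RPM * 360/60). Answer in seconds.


t = 233 / (11.3 * 360) * 60 = 3.44 s

3.44 s


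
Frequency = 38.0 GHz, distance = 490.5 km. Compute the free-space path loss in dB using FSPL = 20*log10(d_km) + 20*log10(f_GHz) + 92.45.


20*log10(490.5) = 53.81
20*log10(38.0) = 31.6
FSPL = 177.9 dB

177.9 dB


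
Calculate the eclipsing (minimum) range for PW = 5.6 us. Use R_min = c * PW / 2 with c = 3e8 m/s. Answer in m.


R_min = 3e8 * 5.6e-6 / 2 = 840.0 m

840.0 m


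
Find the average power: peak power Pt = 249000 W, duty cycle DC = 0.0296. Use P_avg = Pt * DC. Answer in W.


P_avg = 249000 * 0.0296 = 7370.4 W

7370.4 W


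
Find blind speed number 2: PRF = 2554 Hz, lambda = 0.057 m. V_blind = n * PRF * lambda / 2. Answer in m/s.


V_blind = 2 * 2554 * 0.057 / 2 = 145.6 m/s

145.6 m/s


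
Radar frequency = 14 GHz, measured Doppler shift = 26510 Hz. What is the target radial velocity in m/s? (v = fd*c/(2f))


v = 26510 * 3e8 / (2 * 14000000000.0) = 284.0 m/s

284.0 m/s


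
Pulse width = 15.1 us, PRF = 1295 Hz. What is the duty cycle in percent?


DC = 15.1e-6 * 1295 * 100 = 1.96%

1.96%


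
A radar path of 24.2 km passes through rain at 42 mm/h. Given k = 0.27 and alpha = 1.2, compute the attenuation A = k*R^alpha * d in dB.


gamma = 0.27 * 42^1.2 = 23.947651 dB/km
A = 23.947651 * 24.2 = 579.53 dB

579.53 dB


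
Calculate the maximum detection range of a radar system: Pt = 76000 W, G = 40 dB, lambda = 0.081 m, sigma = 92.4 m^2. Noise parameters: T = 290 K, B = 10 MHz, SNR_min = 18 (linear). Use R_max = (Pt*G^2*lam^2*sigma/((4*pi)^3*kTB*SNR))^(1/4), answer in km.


G_lin = 10^(40/10) = 10000.0
R^4 = 76000 * 10000.0^2 * 0.081^2 * 92.4 / ((4*pi)^3 * 1.38e-23 * 290 * 10000000.0 * 18)
R^4 = 3.22312e21 m^4
R_max = (3.22312e21)^(1/4) = 238269.9 m = 238.3 km

238.3 km


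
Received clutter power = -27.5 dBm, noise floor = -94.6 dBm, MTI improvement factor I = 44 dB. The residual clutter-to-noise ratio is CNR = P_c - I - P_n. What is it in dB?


CNR = -27.5 - 44 - (-94.6) = 23.1 dB

23.1 dB


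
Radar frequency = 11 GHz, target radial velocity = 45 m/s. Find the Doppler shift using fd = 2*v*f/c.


fd = 2 * 45 * 11000000000.0 / 3e8 = 3300.0 Hz

3300.0 Hz


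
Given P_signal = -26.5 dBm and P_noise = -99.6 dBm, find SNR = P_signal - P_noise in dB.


SNR = -26.5 - (-99.6) = 73.1 dB

73.1 dB


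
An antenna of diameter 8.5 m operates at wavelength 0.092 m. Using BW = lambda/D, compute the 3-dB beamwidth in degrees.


BW_rad = 0.092 / 8.5 = 0.010824
BW_deg = 0.62 degrees

0.62 degrees


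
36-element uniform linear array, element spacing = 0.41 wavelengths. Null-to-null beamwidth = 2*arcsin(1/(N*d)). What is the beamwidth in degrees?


1/(N*d) = 1/(36*0.41) = 0.067751
BW = 2*arcsin(0.067751) = 7.8 degrees

7.8 degrees


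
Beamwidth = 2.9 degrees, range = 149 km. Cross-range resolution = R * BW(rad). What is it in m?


BW_rad = 0.050614548
CR = 149000 * 0.050614548 = 7541.6 m

7541.6 m


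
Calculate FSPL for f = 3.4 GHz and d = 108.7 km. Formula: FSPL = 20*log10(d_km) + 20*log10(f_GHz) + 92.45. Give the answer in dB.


20*log10(108.7) = 40.72
20*log10(3.4) = 10.63
FSPL = 143.8 dB

143.8 dB


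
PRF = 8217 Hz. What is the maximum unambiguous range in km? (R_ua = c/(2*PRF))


R_ua = 3e8 / (2 * 8217) = 18254.8 m = 18.3 km

18.3 km


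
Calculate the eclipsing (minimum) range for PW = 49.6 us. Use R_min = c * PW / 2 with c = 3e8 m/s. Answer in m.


R_min = 3e8 * 49.6e-6 / 2 = 7440.0 m

7440.0 m


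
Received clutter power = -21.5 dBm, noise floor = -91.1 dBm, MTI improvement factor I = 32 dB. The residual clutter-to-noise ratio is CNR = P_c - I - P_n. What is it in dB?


CNR = -21.5 - 32 - (-91.1) = 37.6 dB

37.6 dB


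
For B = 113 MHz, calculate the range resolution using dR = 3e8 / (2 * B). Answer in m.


dR = 3e8 / (2 * 113000000.0) = 1.33 m

1.33 m


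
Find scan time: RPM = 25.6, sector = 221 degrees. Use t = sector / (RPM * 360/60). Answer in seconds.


t = 221 / (25.6 * 360) * 60 = 1.44 s

1.44 s


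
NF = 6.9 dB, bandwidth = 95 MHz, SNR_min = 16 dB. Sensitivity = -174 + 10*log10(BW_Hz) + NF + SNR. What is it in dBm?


10*log10(95000000.0) = 79.78
S = -174 + 79.78 + 6.9 + 16 = -71.3 dBm

-71.3 dBm


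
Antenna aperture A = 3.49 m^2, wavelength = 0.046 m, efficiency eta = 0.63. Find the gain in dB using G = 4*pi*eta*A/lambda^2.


G_linear = 4*pi*0.63*3.49/0.046^2 = 13057.5
G_dB = 10*log10(13057.5) = 41.2 dB

41.2 dB


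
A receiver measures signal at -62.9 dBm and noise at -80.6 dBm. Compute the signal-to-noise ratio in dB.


SNR = -62.9 - (-80.6) = 17.7 dB

17.7 dB


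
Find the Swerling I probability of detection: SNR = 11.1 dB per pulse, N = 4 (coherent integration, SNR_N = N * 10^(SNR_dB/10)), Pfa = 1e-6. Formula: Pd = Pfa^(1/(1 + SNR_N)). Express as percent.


SNR_lin = 10^(11.1/10) = 12.8825
SNR_N = 4 * 12.8825 = 51.53
1/(1 + SNR_N) = 1/52.53 = 0.0190367
Pd = (1e-6)^0.0190367 = 0.76874
Pd = 76.9%

76.9%


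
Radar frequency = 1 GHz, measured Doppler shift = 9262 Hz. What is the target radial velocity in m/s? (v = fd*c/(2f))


v = 9262 * 3e8 / (2 * 1000000000.0) = 1389.3 m/s

1389.3 m/s


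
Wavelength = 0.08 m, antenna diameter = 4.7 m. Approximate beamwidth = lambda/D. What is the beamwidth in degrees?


BW_rad = 0.08 / 4.7 = 0.017021
BW_deg = 0.98 degrees

0.98 degrees


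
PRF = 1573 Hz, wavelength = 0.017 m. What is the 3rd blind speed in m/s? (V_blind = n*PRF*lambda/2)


V_blind = 3 * 1573 * 0.017 / 2 = 40.1 m/s

40.1 m/s


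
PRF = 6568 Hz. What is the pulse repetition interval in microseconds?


PRI = 1/6568 = 0.0001522533 s = 152.3 us

152.3 us


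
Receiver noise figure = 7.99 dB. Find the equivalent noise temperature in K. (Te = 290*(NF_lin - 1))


NF_lin = 10^(7.99/10) = 6.295062
Te = 290 * (6.295062 - 1) = 1535.6 K

1535.6 K


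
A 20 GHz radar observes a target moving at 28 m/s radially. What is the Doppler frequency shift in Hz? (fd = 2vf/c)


fd = 2 * 28 * 20000000000.0 / 3e8 = 3733.3 Hz

3733.3 Hz


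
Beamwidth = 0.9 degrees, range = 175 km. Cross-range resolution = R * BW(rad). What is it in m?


BW_rad = 0.015707963
CR = 175000 * 0.015707963 = 2748.9 m

2748.9 m


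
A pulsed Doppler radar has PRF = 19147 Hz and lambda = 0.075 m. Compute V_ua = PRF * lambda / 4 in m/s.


V_ua = 19147 * 0.075 / 4 = 359.0 m/s

359.0 m/s


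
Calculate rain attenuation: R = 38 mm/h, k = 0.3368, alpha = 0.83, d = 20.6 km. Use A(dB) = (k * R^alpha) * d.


gamma = 0.3368 * 38^0.83 = 6.895924 dB/km
A = 6.895924 * 20.6 = 142.06 dB

142.06 dB


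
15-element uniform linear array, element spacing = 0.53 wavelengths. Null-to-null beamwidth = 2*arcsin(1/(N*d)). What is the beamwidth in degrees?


1/(N*d) = 1/(15*0.53) = 0.125786
BW = 2*arcsin(0.125786) = 14.5 degrees

14.5 degrees


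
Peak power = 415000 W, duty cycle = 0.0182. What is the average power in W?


P_avg = 415000 * 0.0182 = 7553.0 W

7553.0 W


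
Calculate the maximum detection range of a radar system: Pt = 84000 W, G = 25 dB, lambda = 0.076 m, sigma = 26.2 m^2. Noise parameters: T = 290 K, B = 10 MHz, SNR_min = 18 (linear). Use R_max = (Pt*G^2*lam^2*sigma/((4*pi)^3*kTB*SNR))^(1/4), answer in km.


G_lin = 10^(25/10) = 316.227766
R^4 = 84000 * 316.227766^2 * 0.076^2 * 26.2 / ((4*pi)^3 * 1.38e-23 * 290 * 10000000.0 * 18)
R^4 = 8.8926e17 m^4
R_max = (8.8926e17)^(1/4) = 30708.4 m = 30.7 km

30.7 km


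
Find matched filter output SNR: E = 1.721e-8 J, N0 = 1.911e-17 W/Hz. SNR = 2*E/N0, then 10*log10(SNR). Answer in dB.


SNR_lin = 2 * 1.721e-8 / 1.911e-17 = 1.801e9
SNR_dB = 10*log10(1.801e9) = 92.6 dB

92.6 dB


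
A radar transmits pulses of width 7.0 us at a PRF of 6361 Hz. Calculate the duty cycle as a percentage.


DC = 7.0e-6 * 6361 * 100 = 4.45%

4.45%


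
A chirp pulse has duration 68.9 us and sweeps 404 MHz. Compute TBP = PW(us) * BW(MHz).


TBP = 68.9 * 404 = 27835.6

27835.6


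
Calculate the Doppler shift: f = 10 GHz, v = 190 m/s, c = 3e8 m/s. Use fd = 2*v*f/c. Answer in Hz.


fd = 2 * 190 * 10000000000.0 / 3e8 = 12666.7 Hz

12666.7 Hz


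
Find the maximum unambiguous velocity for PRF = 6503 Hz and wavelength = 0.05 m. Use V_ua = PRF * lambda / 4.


V_ua = 6503 * 0.05 / 4 = 81.3 m/s

81.3 m/s


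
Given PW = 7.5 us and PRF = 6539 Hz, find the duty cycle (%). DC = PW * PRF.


DC = 7.5e-6 * 6539 * 100 = 4.9%

4.9%


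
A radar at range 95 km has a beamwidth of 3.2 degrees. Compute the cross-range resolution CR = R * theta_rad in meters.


BW_rad = 0.055850536
CR = 95000 * 0.055850536 = 5305.8 m

5305.8 m


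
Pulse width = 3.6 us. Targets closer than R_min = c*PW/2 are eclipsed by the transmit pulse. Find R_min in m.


R_min = 3e8 * 3.6e-6 / 2 = 540.0 m

540.0 m


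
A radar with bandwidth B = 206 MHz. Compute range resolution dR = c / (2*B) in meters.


dR = 3e8 / (2 * 206000000.0) = 0.73 m

0.73 m


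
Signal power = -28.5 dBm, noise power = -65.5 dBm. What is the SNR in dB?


SNR = -28.5 - (-65.5) = 37.0 dB

37.0 dB


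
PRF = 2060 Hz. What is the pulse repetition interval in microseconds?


PRI = 1/2060 = 0.0004854369 s = 485.4 us

485.4 us


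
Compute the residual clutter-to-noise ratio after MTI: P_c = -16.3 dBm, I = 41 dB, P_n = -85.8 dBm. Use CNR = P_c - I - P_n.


CNR = -16.3 - 41 - (-85.8) = 28.5 dB

28.5 dB


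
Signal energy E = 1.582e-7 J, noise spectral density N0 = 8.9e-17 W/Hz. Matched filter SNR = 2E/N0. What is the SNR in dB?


SNR_lin = 2 * 1.582e-7 / 8.9e-17 = 3.555e9
SNR_dB = 10*log10(3.555e9) = 95.5 dB

95.5 dB


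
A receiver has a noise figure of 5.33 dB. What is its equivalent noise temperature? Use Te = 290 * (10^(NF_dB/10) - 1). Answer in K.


NF_lin = 10^(5.33/10) = 3.411929
Te = 290 * (3.411929 - 1) = 699.5 K

699.5 K


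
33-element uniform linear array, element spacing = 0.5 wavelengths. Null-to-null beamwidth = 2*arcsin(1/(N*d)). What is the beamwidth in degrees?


1/(N*d) = 1/(33*0.5) = 0.060606
BW = 2*arcsin(0.060606) = 6.9 degrees

6.9 degrees


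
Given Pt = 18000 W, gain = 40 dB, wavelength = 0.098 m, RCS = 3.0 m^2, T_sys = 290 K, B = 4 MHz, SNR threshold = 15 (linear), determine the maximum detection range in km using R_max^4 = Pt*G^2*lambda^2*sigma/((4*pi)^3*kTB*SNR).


G_lin = 10^(40/10) = 10000.0
R^4 = 18000 * 10000.0^2 * 0.098^2 * 3.0 / ((4*pi)^3 * 1.38e-23 * 290 * 4000000.0 * 15)
R^4 = 1.0884e20 m^4
R_max = (1.0884e20)^(1/4) = 102140.3 m = 102.1 km

102.1 km


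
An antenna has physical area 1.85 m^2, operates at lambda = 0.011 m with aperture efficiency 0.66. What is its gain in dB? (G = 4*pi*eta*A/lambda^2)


G_linear = 4*pi*0.66*1.85/0.011^2 = 126806.1
G_dB = 10*log10(126806.1) = 51.0 dB

51.0 dB


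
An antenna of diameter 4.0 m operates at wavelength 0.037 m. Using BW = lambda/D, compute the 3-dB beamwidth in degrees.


BW_rad = 0.037 / 4.0 = 0.00925
BW_deg = 0.53 degrees

0.53 degrees


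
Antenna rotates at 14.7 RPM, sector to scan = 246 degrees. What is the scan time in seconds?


t = 246 / (14.7 * 360) * 60 = 2.79 s

2.79 s


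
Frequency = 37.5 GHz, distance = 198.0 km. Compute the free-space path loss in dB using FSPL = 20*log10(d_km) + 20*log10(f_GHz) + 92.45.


20*log10(198.0) = 45.93
20*log10(37.5) = 31.48
FSPL = 169.9 dB

169.9 dB


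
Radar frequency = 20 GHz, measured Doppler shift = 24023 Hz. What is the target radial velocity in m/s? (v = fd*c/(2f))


v = 24023 * 3e8 / (2 * 20000000000.0) = 180.2 m/s

180.2 m/s


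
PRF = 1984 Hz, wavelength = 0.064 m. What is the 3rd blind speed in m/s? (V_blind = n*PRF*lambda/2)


V_blind = 3 * 1984 * 0.064 / 2 = 190.5 m/s

190.5 m/s


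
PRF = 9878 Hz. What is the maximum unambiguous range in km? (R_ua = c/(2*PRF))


R_ua = 3e8 / (2 * 9878) = 15185.3 m = 15.2 km

15.2 km


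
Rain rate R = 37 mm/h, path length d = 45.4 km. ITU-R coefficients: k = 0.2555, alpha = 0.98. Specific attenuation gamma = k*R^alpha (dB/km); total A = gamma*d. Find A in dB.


gamma = 0.2555 * 37^0.98 = 8.794853 dB/km
A = 8.794853 * 45.4 = 399.29 dB

399.29 dB


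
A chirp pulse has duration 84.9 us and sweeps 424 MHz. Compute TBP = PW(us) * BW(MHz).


TBP = 84.9 * 424 = 35997.6

35997.6


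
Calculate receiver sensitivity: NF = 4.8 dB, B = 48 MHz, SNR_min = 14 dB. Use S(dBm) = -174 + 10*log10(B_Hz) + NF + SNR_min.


10*log10(48000000.0) = 76.81
S = -174 + 76.81 + 4.8 + 14 = -78.4 dBm

-78.4 dBm


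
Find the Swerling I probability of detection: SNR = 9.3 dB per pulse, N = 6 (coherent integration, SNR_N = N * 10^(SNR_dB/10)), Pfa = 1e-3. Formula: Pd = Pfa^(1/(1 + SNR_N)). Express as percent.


SNR_lin = 10^(9.3/10) = 8.51138
SNR_N = 6 * 8.51138 = 51.06828
1/(1 + SNR_N) = 1/52.06828 = 0.0192056
Pd = (1e-3)^0.0192056 = 0.87576
Pd = 87.6%

87.6%


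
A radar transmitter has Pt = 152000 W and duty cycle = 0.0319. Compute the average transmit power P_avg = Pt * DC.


P_avg = 152000 * 0.0319 = 4848.8 W

4848.8 W


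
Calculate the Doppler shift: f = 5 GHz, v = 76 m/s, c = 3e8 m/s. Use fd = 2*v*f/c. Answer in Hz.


fd = 2 * 76 * 5000000000.0 / 3e8 = 2533.3 Hz

2533.3 Hz


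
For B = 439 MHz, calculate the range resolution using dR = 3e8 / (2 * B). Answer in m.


dR = 3e8 / (2 * 439000000.0) = 0.34 m

0.34 m


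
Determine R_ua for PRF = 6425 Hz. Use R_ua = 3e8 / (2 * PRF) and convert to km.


R_ua = 3e8 / (2 * 6425) = 23346.3 m = 23.3 km

23.3 km


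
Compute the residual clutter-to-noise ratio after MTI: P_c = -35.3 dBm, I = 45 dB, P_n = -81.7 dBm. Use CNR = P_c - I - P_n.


CNR = -35.3 - 45 - (-81.7) = 1.4 dB

1.4 dB


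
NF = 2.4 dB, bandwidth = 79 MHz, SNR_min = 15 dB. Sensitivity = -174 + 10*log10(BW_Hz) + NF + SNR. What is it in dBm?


10*log10(79000000.0) = 78.98
S = -174 + 78.98 + 2.4 + 15 = -77.6 dBm

-77.6 dBm


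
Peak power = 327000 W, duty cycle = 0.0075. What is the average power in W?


P_avg = 327000 * 0.0075 = 2452.5 W

2452.5 W


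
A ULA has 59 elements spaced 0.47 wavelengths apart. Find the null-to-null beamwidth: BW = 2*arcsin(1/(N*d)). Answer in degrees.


1/(N*d) = 1/(59*0.47) = 0.036062
BW = 2*arcsin(0.036062) = 4.1 degrees

4.1 degrees


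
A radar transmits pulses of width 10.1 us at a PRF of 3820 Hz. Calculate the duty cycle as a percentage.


DC = 10.1e-6 * 3820 * 100 = 3.86%

3.86%


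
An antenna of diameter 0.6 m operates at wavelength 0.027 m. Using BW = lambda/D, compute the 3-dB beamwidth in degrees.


BW_rad = 0.027 / 0.6 = 0.045
BW_deg = 2.58 degrees

2.58 degrees


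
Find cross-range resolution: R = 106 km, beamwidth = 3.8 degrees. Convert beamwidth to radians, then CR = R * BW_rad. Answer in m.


BW_rad = 0.066322512
CR = 106000 * 0.066322512 = 7030.2 m

7030.2 m


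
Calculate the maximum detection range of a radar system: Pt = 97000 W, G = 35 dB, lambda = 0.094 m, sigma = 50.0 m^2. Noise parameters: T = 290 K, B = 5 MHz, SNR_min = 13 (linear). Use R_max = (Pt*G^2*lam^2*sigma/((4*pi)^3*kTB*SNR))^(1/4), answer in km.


G_lin = 10^(35/10) = 3162.27766
R^4 = 97000 * 3162.27766^2 * 0.094^2 * 50.0 / ((4*pi)^3 * 1.38e-23 * 290 * 5000000.0 * 13)
R^4 = 8.3019e20 m^4
R_max = (8.3019e20)^(1/4) = 169744.0 m = 169.7 km

169.7 km


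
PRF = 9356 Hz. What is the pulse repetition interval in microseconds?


PRI = 1/9356 = 0.0001068833 s = 106.9 us

106.9 us


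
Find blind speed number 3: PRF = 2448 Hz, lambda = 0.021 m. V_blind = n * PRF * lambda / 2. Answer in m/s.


V_blind = 3 * 2448 * 0.021 / 2 = 77.1 m/s

77.1 m/s


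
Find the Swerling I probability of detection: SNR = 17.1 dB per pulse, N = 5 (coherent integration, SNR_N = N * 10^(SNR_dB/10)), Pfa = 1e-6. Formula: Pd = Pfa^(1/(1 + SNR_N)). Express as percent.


SNR_lin = 10^(17.1/10) = 51.28614
SNR_N = 5 * 51.28614 = 256.4307
1/(1 + SNR_N) = 1/257.4307 = 0.0038845
Pd = (1e-6)^0.0038845 = 0.94775
Pd = 94.8%

94.8%


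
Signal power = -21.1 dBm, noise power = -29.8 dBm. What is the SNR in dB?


SNR = -21.1 - (-29.8) = 8.7 dB

8.7 dB


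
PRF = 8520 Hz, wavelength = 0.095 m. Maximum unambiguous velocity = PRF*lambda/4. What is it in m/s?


V_ua = 8520 * 0.095 / 4 = 202.4 m/s

202.4 m/s


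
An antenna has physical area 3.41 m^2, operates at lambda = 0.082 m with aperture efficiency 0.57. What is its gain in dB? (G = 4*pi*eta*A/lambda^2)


G_linear = 4*pi*0.57*3.41/0.082^2 = 3632.55
G_dB = 10*log10(3632.55) = 35.6 dB

35.6 dB


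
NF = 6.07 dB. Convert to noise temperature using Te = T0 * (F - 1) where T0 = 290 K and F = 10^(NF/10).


NF_lin = 10^(6.07/10) = 4.045759
Te = 290 * (4.045759 - 1) = 883.3 K

883.3 K


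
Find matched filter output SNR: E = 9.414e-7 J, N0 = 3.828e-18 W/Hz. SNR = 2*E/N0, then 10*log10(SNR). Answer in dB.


SNR_lin = 2 * 9.414e-7 / 3.828e-18 = 4.918e11
SNR_dB = 10*log10(4.918e11) = 116.9 dB

116.9 dB


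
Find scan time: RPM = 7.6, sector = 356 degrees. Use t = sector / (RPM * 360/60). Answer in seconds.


t = 356 / (7.6 * 360) * 60 = 7.81 s

7.81 s


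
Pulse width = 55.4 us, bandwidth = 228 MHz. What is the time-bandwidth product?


TBP = 55.4 * 228 = 12631.2

12631.2


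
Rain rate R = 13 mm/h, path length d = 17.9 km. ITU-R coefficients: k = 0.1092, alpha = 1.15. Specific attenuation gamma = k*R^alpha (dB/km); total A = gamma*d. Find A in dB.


gamma = 0.1092 * 13^1.15 = 2.085727 dB/km
A = 2.085727 * 17.9 = 37.33 dB

37.33 dB


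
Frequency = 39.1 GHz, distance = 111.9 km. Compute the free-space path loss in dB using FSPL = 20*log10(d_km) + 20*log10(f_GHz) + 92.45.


20*log10(111.9) = 40.98
20*log10(39.1) = 31.84
FSPL = 165.3 dB

165.3 dB


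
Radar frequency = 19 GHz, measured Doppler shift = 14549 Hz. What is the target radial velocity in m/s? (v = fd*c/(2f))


v = 14549 * 3e8 / (2 * 19000000000.0) = 114.9 m/s

114.9 m/s


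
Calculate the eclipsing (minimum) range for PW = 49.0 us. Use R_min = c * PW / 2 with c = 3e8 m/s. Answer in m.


R_min = 3e8 * 49.0e-6 / 2 = 7350.0 m

7350.0 m


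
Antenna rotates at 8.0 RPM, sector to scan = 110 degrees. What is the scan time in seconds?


t = 110 / (8.0 * 360) * 60 = 2.29 s

2.29 s


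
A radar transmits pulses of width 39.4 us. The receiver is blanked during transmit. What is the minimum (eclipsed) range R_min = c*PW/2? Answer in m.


R_min = 3e8 * 39.4e-6 / 2 = 5910.0 m

5910.0 m


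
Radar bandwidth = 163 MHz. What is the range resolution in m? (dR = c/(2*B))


dR = 3e8 / (2 * 163000000.0) = 0.92 m

0.92 m


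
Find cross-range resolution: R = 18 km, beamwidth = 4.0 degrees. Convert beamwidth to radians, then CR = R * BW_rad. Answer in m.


BW_rad = 0.06981317
CR = 18000 * 0.06981317 = 1256.6 m

1256.6 m


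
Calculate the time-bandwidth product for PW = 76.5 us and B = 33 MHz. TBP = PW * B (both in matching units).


TBP = 76.5 * 33 = 2524.5

2524.5


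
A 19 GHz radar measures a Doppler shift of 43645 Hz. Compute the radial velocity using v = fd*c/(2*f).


v = 43645 * 3e8 / (2 * 19000000000.0) = 344.6 m/s

344.6 m/s


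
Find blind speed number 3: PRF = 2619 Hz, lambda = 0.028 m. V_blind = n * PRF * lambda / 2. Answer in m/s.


V_blind = 3 * 2619 * 0.028 / 2 = 110.0 m/s

110.0 m/s


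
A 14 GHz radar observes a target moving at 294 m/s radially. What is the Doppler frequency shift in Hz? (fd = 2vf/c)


fd = 2 * 294 * 14000000000.0 / 3e8 = 27440.0 Hz

27440.0 Hz


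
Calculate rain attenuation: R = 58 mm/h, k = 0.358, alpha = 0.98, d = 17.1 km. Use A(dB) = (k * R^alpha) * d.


gamma = 0.358 * 58^0.98 = 19.144431 dB/km
A = 19.144431 * 17.1 = 327.37 dB

327.37 dB


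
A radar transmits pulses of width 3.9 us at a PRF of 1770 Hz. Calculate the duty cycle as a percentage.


DC = 3.9e-6 * 1770 * 100 = 0.69%

0.69%


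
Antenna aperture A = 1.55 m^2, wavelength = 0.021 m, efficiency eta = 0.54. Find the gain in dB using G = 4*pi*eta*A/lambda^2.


G_linear = 4*pi*0.54*1.55/0.021^2 = 23850.46
G_dB = 10*log10(23850.46) = 43.8 dB

43.8 dB


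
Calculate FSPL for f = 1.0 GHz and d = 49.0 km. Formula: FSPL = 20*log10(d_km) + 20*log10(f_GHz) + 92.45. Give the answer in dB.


20*log10(49.0) = 33.8
20*log10(1.0) = 0.0
FSPL = 126.3 dB

126.3 dB


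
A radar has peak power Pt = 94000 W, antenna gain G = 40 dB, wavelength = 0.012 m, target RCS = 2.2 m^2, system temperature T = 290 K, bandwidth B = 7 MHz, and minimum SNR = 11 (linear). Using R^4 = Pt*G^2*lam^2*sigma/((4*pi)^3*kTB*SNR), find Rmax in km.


G_lin = 10^(40/10) = 10000.0
R^4 = 94000 * 10000.0^2 * 0.012^2 * 2.2 / ((4*pi)^3 * 1.38e-23 * 290 * 7000000.0 * 11)
R^4 = 4.86985e18 m^4
R_max = (4.86985e18)^(1/4) = 46976.3 m = 47.0 km

47.0 km


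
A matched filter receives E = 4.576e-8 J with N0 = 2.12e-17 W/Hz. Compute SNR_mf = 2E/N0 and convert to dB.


SNR_lin = 2 * 4.576e-8 / 2.12e-17 = 4.317e9
SNR_dB = 10*log10(4.317e9) = 96.4 dB

96.4 dB


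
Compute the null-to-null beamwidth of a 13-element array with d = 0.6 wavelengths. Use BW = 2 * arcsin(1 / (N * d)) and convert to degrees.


1/(N*d) = 1/(13*0.6) = 0.128205
BW = 2*arcsin(0.128205) = 14.7 degrees

14.7 degrees


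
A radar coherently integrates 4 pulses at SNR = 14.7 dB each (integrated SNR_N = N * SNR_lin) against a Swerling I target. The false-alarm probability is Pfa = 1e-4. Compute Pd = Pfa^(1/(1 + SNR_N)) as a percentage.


SNR_lin = 10^(14.7/10) = 29.51209
SNR_N = 4 * 29.51209 = 118.04836
1/(1 + SNR_N) = 1/119.04836 = 0.0083999
Pd = (1e-4)^0.0083999 = 0.92555
Pd = 92.6%

92.6%


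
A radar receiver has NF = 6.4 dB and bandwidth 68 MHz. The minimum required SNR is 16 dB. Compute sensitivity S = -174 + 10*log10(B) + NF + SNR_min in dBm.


10*log10(68000000.0) = 78.33
S = -174 + 78.33 + 6.4 + 16 = -73.3 dBm

-73.3 dBm


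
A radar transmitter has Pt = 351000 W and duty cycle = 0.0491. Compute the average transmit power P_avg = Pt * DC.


P_avg = 351000 * 0.0491 = 17234.1 W

17234.1 W


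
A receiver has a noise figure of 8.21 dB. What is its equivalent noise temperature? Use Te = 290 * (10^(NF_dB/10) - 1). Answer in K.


NF_lin = 10^(8.21/10) = 6.622165
Te = 290 * (6.622165 - 1) = 1630.4 K

1630.4 K


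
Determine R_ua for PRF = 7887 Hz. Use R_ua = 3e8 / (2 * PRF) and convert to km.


R_ua = 3e8 / (2 * 7887) = 19018.6 m = 19.0 km

19.0 km


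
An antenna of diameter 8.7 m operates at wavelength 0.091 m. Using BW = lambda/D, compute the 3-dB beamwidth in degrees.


BW_rad = 0.091 / 8.7 = 0.01046
BW_deg = 0.6 degrees

0.6 degrees


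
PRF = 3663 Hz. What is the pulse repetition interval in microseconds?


PRI = 1/3663 = 0.0002730003 s = 273.0 us

273.0 us


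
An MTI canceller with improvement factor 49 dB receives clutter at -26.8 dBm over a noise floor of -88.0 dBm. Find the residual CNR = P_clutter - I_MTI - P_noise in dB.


CNR = -26.8 - 49 - (-88.0) = 12.2 dB

12.2 dB


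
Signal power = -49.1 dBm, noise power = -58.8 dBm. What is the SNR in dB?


SNR = -49.1 - (-58.8) = 9.7 dB

9.7 dB


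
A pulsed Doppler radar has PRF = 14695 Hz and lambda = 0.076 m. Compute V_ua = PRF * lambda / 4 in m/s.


V_ua = 14695 * 0.076 / 4 = 279.2 m/s

279.2 m/s


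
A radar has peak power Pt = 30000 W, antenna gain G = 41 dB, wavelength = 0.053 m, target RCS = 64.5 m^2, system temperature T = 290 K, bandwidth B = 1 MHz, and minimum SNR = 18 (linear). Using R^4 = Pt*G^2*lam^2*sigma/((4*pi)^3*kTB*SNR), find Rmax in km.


G_lin = 10^(41/10) = 12589.254118
R^4 = 30000 * 12589.254118^2 * 0.053^2 * 64.5 / ((4*pi)^3 * 1.38e-23 * 290 * 1000000.0 * 18)
R^4 = 6.02634e21 m^4
R_max = (6.02634e21)^(1/4) = 278620.7 m = 278.6 km

278.6 km


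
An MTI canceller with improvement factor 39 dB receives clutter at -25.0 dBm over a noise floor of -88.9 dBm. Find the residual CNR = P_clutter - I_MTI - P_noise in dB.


CNR = -25.0 - 39 - (-88.9) = 24.9 dB

24.9 dB


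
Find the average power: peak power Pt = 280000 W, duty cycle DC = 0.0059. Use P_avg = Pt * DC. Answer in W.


P_avg = 280000 * 0.0059 = 1652.0 W

1652.0 W


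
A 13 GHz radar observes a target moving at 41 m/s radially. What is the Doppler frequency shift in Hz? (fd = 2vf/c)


fd = 2 * 41 * 13000000000.0 / 3e8 = 3553.3 Hz

3553.3 Hz


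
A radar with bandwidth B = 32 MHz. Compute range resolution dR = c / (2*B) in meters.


dR = 3e8 / (2 * 32000000.0) = 4.69 m

4.69 m


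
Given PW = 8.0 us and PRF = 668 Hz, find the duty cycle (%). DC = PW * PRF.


DC = 8.0e-6 * 668 * 100 = 0.53%

0.53%


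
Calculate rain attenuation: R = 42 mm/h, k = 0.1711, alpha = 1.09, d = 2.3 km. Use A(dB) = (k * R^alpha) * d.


gamma = 0.1711 * 42^1.09 = 10.059855 dB/km
A = 10.059855 * 2.3 = 23.14 dB

23.14 dB


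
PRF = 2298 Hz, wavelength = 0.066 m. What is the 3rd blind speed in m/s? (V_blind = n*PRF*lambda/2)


V_blind = 3 * 2298 * 0.066 / 2 = 227.5 m/s

227.5 m/s


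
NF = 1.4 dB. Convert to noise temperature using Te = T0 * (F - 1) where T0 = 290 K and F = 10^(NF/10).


NF_lin = 10^(1.4/10) = 1.380384
Te = 290 * (1.380384 - 1) = 110.3 K

110.3 K


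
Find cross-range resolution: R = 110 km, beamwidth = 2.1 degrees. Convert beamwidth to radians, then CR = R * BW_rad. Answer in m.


BW_rad = 0.036651914
CR = 110000 * 0.036651914 = 4031.7 m

4031.7 m


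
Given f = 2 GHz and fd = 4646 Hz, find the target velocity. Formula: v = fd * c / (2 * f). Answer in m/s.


v = 4646 * 3e8 / (2 * 2000000000.0) = 348.5 m/s

348.5 m/s


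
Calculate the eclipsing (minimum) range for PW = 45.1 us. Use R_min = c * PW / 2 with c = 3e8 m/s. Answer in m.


R_min = 3e8 * 45.1e-6 / 2 = 6765.0 m

6765.0 m


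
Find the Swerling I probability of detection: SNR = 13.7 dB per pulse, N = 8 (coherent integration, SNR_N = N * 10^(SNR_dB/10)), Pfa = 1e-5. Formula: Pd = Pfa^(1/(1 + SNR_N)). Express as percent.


SNR_lin = 10^(13.7/10) = 23.44229
SNR_N = 8 * 23.44229 = 187.53832
1/(1 + SNR_N) = 1/188.53832 = 0.005304
Pd = (1e-5)^0.005304 = 0.94076
Pd = 94.1%

94.1%


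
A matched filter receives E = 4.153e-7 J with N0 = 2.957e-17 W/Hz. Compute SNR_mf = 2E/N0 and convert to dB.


SNR_lin = 2 * 4.153e-7 / 2.957e-17 = 2.809e10
SNR_dB = 10*log10(2.809e10) = 104.5 dB

104.5 dB


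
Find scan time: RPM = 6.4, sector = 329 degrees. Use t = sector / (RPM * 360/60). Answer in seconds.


t = 329 / (6.4 * 360) * 60 = 8.57 s

8.57 s


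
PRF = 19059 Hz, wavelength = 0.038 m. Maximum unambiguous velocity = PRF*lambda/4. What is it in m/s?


V_ua = 19059 * 0.038 / 4 = 181.1 m/s

181.1 m/s


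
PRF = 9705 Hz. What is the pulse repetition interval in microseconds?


PRI = 1/9705 = 0.0001030397 s = 103.0 us

103.0 us


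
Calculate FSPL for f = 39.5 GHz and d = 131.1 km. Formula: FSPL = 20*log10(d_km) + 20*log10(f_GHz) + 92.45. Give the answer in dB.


20*log10(131.1) = 42.35
20*log10(39.5) = 31.93
FSPL = 166.7 dB

166.7 dB


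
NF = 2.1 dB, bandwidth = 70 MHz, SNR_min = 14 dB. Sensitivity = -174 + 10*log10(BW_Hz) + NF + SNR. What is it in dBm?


10*log10(70000000.0) = 78.45
S = -174 + 78.45 + 2.1 + 14 = -79.4 dBm

-79.4 dBm


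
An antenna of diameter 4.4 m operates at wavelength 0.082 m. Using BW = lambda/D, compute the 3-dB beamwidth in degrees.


BW_rad = 0.082 / 4.4 = 0.018636
BW_deg = 1.07 degrees

1.07 degrees


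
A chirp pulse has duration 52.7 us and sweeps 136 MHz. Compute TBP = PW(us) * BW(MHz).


TBP = 52.7 * 136 = 7167.2

7167.2


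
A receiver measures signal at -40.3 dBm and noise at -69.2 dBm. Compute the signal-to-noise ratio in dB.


SNR = -40.3 - (-69.2) = 28.9 dB

28.9 dB


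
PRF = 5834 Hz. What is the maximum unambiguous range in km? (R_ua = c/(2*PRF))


R_ua = 3e8 / (2 * 5834) = 25711.3 m = 25.7 km

25.7 km


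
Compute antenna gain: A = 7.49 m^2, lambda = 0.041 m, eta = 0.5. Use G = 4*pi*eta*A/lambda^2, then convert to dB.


G_linear = 4*pi*0.5*7.49/0.041^2 = 27995.87
G_dB = 10*log10(27995.87) = 44.5 dB

44.5 dB


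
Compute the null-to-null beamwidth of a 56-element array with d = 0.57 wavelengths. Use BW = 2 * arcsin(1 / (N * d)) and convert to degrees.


1/(N*d) = 1/(56*0.57) = 0.031328
BW = 2*arcsin(0.031328) = 3.6 degrees

3.6 degrees


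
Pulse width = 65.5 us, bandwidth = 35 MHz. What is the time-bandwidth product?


TBP = 65.5 * 35 = 2292.5

2292.5


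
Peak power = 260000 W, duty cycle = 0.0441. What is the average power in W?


P_avg = 260000 * 0.0441 = 11466.0 W

11466.0 W


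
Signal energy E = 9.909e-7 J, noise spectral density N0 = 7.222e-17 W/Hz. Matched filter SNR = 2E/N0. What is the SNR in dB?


SNR_lin = 2 * 9.909e-7 / 7.222e-17 = 2.744e10
SNR_dB = 10*log10(2.744e10) = 104.4 dB

104.4 dB


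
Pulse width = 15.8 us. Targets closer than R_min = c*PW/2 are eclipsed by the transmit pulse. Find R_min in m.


R_min = 3e8 * 15.8e-6 / 2 = 2370.0 m

2370.0 m


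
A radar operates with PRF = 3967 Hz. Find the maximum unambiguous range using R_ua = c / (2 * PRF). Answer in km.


R_ua = 3e8 / (2 * 3967) = 37811.9 m = 37.8 km

37.8 km


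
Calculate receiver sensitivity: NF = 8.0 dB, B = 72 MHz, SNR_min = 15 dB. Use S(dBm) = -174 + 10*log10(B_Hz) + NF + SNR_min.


10*log10(72000000.0) = 78.57
S = -174 + 78.57 + 8.0 + 15 = -72.4 dBm

-72.4 dBm


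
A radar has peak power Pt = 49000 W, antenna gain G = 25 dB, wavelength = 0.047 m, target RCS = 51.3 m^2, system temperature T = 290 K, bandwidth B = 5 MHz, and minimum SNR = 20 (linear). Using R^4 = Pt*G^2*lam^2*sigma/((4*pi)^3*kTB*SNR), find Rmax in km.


G_lin = 10^(25/10) = 316.227766
R^4 = 49000 * 316.227766^2 * 0.047^2 * 51.3 / ((4*pi)^3 * 1.38e-23 * 290 * 5000000.0 * 20)
R^4 = 6.99202e17 m^4
R_max = (6.99202e17)^(1/4) = 28916.8 m = 28.9 km

28.9 km


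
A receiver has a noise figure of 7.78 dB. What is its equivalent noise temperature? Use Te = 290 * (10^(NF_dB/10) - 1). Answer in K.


NF_lin = 10^(7.78/10) = 5.997911
Te = 290 * (5.997911 - 1) = 1449.4 K

1449.4 K


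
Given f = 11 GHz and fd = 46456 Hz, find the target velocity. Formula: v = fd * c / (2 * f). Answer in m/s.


v = 46456 * 3e8 / (2 * 11000000000.0) = 633.5 m/s

633.5 m/s


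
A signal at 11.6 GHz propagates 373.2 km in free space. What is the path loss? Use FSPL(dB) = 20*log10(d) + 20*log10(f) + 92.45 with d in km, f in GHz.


20*log10(373.2) = 51.44
20*log10(11.6) = 21.29
FSPL = 165.2 dB

165.2 dB


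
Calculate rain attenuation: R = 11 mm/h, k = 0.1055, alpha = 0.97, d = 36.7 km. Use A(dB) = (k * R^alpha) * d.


gamma = 0.1055 * 11^0.97 = 1.079949 dB/km
A = 1.079949 * 36.7 = 39.63 dB

39.63 dB


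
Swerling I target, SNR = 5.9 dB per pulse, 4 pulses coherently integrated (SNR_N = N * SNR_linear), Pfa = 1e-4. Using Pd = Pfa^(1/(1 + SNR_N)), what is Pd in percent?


SNR_lin = 10^(5.9/10) = 3.89045
SNR_N = 4 * 3.89045 = 15.5618
1/(1 + SNR_N) = 1/16.5618 = 0.0603799
Pd = (1e-4)^0.0603799 = 0.57343
Pd = 57.3%

57.3%


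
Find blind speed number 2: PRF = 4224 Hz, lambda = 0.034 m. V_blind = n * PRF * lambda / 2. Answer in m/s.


V_blind = 2 * 4224 * 0.034 / 2 = 143.6 m/s

143.6 m/s


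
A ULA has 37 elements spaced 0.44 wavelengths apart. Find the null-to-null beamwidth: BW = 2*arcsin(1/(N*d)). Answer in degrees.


1/(N*d) = 1/(37*0.44) = 0.061425
BW = 2*arcsin(0.061425) = 7.0 degrees

7.0 degrees


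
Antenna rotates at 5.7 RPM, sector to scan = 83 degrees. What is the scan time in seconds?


t = 83 / (5.7 * 360) * 60 = 2.43 s

2.43 s


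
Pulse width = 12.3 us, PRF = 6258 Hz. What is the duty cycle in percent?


DC = 12.3e-6 * 6258 * 100 = 7.7%

7.7%


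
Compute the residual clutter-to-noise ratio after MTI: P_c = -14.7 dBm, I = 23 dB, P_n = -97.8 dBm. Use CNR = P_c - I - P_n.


CNR = -14.7 - 23 - (-97.8) = 60.1 dB

60.1 dB


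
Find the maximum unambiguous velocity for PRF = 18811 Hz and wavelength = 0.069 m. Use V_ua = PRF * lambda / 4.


V_ua = 18811 * 0.069 / 4 = 324.5 m/s

324.5 m/s


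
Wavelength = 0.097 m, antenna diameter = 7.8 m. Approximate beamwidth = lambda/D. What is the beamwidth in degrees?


BW_rad = 0.097 / 7.8 = 0.012436
BW_deg = 0.71 degrees

0.71 degrees


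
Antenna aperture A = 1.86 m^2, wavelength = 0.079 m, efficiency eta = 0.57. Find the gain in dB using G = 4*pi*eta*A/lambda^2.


G_linear = 4*pi*0.57*1.86/0.079^2 = 2134.73
G_dB = 10*log10(2134.73) = 33.3 dB

33.3 dB


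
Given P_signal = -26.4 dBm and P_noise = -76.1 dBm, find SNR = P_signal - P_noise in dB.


SNR = -26.4 - (-76.1) = 49.7 dB

49.7 dB


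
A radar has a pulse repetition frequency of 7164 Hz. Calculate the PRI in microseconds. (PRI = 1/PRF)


PRI = 1/7164 = 0.0001395868 s = 139.6 us

139.6 us


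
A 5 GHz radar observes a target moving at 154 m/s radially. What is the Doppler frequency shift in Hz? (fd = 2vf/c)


fd = 2 * 154 * 5000000000.0 / 3e8 = 5133.3 Hz

5133.3 Hz


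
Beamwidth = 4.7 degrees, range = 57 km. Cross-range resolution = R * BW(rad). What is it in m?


BW_rad = 0.082030475
CR = 57000 * 0.082030475 = 4675.7 m

4675.7 m


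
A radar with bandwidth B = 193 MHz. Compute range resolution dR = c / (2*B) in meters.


dR = 3e8 / (2 * 193000000.0) = 0.78 m

0.78 m


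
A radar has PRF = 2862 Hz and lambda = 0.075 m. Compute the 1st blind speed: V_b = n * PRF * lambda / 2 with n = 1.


V_blind = 1 * 2862 * 0.075 / 2 = 107.3 m/s

107.3 m/s


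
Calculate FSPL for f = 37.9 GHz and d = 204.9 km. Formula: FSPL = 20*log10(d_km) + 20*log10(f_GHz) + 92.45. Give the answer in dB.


20*log10(204.9) = 46.23
20*log10(37.9) = 31.57
FSPL = 170.3 dB

170.3 dB


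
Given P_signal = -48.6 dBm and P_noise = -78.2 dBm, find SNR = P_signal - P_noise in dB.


SNR = -48.6 - (-78.2) = 29.6 dB

29.6 dB


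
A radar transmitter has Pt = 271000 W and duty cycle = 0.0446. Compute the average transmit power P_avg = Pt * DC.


P_avg = 271000 * 0.0446 = 12086.6 W

12086.6 W


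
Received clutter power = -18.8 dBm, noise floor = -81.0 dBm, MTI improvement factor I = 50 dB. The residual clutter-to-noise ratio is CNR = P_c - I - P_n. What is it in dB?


CNR = -18.8 - 50 - (-81.0) = 12.2 dB

12.2 dB


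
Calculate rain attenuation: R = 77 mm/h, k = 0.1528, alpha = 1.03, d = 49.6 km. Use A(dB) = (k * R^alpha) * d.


gamma = 0.1528 * 77^1.03 = 13.403209 dB/km
A = 13.403209 * 49.6 = 664.8 dB

664.8 dB


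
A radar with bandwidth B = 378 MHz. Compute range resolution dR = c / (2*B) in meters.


dR = 3e8 / (2 * 378000000.0) = 0.4 m

0.4 m


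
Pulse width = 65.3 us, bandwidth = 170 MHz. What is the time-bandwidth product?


TBP = 65.3 * 170 = 11101.0

11101.0


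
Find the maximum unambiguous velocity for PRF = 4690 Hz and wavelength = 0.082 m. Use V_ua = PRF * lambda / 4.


V_ua = 4690 * 0.082 / 4 = 96.1 m/s

96.1 m/s


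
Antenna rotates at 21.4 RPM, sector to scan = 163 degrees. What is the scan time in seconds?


t = 163 / (21.4 * 360) * 60 = 1.27 s

1.27 s


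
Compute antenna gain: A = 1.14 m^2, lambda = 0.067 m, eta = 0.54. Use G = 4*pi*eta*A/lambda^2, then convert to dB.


G_linear = 4*pi*0.54*1.14/0.067^2 = 1723.29
G_dB = 10*log10(1723.29) = 32.4 dB

32.4 dB


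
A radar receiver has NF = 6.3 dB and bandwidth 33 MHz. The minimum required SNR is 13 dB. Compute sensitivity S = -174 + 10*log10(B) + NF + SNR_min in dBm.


10*log10(33000000.0) = 75.19
S = -174 + 75.19 + 6.3 + 13 = -79.5 dBm

-79.5 dBm
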